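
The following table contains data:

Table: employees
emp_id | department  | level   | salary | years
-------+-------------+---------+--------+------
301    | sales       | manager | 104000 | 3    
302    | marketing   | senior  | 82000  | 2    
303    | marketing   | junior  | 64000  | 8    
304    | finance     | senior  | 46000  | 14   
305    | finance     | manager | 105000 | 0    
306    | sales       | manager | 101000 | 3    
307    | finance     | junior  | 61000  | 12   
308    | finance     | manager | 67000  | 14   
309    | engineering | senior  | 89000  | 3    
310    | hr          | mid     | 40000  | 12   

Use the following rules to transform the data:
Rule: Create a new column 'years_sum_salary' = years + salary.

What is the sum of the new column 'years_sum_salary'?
759071

Step 1: For each record, compute years + salary
Example calculations:
  3 + 104000 = 104003
  2 + 82000 = 82002
  8 + 64000 = 64008
  ...
Step 2: Sum all derived values
Step 3: Total = 759071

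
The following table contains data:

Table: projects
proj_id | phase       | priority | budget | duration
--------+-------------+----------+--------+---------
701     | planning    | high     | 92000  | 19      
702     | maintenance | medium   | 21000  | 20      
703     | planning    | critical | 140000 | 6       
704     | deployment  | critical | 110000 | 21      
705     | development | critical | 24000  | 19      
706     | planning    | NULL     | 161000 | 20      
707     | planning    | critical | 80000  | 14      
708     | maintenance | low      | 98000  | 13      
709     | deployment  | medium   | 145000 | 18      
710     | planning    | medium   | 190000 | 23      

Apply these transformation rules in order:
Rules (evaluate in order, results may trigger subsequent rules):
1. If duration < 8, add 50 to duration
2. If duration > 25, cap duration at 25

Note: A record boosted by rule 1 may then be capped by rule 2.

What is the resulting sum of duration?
192

Step 1: Apply rule 1 to records with duration < 8
  - 1 records get bonus of 50
  - Of these, 1 records then exceed 25 and get capped
Step 2: Apply rule 2 to records with duration > 25
  - 0 records (original) are capped
Step 3: Calculate final sum = 192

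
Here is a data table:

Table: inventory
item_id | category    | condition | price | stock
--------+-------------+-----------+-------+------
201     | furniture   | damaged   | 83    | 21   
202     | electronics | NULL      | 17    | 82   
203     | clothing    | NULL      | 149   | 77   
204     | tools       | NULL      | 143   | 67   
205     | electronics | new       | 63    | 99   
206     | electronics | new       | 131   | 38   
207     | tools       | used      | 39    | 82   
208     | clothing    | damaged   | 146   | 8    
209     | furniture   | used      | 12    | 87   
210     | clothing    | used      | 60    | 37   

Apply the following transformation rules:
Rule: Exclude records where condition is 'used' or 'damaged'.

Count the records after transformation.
5

Step 1: Count records to exclude
  - 3 (used) + 2 (damaged) = 5 records
Step 2: Total records: 10
Step 3: Remaining = 10 - 5 = 5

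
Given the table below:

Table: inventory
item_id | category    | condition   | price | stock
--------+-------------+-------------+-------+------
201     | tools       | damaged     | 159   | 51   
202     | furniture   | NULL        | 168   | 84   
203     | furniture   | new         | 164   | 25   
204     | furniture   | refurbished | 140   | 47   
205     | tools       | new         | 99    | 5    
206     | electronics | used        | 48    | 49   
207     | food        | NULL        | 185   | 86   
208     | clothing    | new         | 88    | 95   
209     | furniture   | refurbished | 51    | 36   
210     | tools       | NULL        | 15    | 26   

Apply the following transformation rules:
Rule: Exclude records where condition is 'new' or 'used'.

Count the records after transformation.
6

Step 1: Count records to exclude
  - 3 (new) + 1 (used) = 4 records
Step 2: Total records: 10
Step 3: Remaining = 10 - 4 = 6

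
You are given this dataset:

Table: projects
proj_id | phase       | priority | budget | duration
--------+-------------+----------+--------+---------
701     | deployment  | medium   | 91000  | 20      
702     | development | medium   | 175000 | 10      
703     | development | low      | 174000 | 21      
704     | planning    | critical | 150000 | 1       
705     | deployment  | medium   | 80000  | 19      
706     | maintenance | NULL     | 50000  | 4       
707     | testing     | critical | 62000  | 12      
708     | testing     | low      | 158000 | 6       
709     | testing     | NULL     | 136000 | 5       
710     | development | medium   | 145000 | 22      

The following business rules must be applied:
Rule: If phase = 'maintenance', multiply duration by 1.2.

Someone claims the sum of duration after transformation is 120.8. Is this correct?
Yes, the result is correct.

Step 1: Calculate the correct sum after transformation
Step 2: Apply multiplier 1.2 to records where phase = 'maintenance'
Step 3: Correct result = 120.8
Step 4: Claimed result = 120.8
Step 5: 120.8 = 120.8 ✓
Conclusion: The claimed result is correct.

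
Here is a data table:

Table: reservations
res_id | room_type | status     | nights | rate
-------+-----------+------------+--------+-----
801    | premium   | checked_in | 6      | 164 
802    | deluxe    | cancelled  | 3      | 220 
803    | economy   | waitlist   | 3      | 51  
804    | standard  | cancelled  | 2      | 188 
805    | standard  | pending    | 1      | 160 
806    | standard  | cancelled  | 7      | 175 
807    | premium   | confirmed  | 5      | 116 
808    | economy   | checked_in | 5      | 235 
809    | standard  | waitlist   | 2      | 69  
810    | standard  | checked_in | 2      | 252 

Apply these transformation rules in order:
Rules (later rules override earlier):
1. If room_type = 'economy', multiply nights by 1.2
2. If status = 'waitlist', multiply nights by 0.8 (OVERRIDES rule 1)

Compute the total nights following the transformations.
36.0

Step 1: Rule 2 takes priority for records with status = 'waitlist'
  - 2 records: 5 × 0.8 = 4.0
Step 2: Rule 1 applies to remaining records with room_type = 'economy'
  - 1 records: 5 × 1.2 = 6.0
Step 3: Other records unchanged: 26
Step 4: Final sum = 4.0 + 6.0 + 26 = 36.0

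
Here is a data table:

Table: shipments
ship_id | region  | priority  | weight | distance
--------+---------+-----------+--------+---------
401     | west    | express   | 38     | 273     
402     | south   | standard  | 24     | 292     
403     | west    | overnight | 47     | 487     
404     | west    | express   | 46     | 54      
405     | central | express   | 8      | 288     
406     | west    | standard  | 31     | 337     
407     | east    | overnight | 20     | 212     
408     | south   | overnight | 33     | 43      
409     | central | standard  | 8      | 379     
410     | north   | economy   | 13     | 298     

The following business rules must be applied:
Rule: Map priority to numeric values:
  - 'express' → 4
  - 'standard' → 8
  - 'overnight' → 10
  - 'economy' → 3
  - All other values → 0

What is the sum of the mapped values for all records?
69

Step 1: Apply mapping to each record
Step 2: Count by status:
  'express': 3 records × 4 = 12
  'standard': 3 records × 8 = 24
  'overnight': 3 records × 10 = 30
  'economy': 1 records × 3 = 3
Step 3: Sum all mapped values = 69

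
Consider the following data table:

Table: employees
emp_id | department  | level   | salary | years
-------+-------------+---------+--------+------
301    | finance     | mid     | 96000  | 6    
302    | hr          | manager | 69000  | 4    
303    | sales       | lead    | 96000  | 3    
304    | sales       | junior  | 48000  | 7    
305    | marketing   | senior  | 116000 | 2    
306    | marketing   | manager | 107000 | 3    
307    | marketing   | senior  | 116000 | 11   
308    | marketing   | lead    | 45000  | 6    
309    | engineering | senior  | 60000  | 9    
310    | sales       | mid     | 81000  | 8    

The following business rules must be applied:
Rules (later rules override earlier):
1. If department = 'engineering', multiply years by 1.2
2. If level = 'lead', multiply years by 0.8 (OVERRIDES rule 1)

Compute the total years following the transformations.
59.0

Step 1: Rule 2 takes priority for records with level = 'lead'
  - 2 records: 9 × 0.8 = 7.2
Step 2: Rule 1 applies to remaining records with department = 'engineering'
  - 1 records: 9 × 1.2 = 10.8
Step 3: Other records unchanged: 41
Step 4: Final sum = 7.2 + 10.8 + 41 = 59.0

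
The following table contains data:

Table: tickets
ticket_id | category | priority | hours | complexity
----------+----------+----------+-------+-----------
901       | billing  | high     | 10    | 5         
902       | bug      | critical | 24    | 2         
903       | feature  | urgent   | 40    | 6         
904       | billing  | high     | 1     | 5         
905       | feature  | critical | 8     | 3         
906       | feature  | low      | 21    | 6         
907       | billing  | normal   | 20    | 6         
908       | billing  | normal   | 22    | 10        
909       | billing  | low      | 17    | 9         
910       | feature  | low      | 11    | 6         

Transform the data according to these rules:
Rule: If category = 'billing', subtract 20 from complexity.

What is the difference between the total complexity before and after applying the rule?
100

Step 1: Original sum of complexity = 58
Step 2: 5 records have category = 'billing'
Step 3: Each affected record changes by -20
Step 4: Total change = 5 × -20 = -100
Step 5: New sum = 58 + -100 = -42
Step 6: Difference = |-42 - 58| = 100
        (Sum decreased by 100)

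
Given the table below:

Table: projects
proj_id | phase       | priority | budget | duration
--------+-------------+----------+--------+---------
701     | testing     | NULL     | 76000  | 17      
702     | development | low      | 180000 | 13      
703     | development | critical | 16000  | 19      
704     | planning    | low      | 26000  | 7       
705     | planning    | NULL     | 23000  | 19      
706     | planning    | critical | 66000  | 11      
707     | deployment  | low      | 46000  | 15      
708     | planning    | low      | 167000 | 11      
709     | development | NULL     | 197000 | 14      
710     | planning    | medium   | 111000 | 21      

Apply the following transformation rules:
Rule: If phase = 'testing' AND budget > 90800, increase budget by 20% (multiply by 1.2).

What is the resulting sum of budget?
908000

Step 1: Find records where phase = 'testing' AND budget > 90800
Step 2: 0 records match, summing to 0
Step 3: After multiplier: 0 × 1.2 = 0.0
Step 4: Unaffected records sum: 908000
Step 5: Final sum = 0.0 + 908000 = 908000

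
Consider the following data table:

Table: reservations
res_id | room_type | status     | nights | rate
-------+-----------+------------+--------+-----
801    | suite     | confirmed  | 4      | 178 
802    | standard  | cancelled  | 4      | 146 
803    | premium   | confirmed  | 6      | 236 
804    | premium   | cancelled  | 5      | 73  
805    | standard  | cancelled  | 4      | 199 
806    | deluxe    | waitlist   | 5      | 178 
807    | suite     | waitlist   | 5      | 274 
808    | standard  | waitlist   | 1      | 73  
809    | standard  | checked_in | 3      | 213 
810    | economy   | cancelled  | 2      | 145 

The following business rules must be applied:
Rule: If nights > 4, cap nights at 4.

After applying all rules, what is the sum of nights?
34

Step 1: 4 records have nights > 4
Step 2: These records originally summed to 21
Step 3: After capping: 4 × 4 = 16
Step 4: Unaffected records sum: 18
Step 5: Final sum = 16 + 18 = 34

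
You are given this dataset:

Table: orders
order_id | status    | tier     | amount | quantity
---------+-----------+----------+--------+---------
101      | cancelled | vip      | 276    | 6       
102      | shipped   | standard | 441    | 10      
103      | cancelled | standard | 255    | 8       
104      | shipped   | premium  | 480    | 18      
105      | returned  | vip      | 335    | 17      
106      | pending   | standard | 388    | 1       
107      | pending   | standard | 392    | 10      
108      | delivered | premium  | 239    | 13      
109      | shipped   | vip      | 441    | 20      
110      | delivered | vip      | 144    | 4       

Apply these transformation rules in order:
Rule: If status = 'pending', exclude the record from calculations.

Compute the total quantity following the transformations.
96

Step 1: Identify records where status = 'pending'
Step 2: The excluded records sum to 11
Step 3: Original total quantity = 107
Step 4: Remaining total = 107 - 11 = 96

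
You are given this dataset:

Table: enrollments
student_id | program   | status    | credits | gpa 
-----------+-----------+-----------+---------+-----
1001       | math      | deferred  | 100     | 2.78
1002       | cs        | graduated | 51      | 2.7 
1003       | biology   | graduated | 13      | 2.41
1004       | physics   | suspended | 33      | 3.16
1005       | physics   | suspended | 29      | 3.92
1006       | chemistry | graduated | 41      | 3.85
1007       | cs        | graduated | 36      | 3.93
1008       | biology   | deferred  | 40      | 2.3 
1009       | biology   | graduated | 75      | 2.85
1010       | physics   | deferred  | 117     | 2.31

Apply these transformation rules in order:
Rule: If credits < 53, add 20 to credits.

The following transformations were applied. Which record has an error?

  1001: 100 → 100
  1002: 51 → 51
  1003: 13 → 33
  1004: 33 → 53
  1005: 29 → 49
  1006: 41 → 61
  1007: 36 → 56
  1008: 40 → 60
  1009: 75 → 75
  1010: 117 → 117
Record 1002 has an error. The correct transformed value should be 71, not 51.

Step 1: Check each record against the rule
Step 2: Record 1002 has credits = 51
Step 3: Since 51 < 53, the bonus should have been applied
Step 4: Correct value = 71, but claimed value = 51
Conclusion: Record 1002 has the error.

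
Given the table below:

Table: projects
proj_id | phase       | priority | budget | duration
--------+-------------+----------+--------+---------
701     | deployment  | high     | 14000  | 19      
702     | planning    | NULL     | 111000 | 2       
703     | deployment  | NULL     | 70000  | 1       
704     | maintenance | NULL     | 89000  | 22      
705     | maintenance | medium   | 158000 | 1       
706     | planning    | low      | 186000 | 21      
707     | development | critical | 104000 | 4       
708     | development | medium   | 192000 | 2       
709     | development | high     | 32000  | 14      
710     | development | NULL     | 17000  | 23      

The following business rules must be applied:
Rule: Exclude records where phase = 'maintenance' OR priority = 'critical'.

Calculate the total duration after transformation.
82

Step 1: Find records where phase = 'maintenance' OR priority = 'critical'
Step 2: 3 records match, summing to 27
Step 3: Original sum: 109
Step 4: Remaining sum = 109 - 27 = 82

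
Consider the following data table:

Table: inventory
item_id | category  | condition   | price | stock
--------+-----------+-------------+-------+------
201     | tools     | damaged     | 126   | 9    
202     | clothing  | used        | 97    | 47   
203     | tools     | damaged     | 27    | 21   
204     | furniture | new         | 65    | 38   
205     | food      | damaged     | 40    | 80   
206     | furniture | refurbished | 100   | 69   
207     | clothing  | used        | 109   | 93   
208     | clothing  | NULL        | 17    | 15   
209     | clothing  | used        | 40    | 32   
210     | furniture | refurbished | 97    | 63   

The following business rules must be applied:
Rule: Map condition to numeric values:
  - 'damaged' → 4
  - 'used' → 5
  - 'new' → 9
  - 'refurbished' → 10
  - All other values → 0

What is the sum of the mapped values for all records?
56

Step 1: Apply mapping to each record
Step 2: Count by status:
  'damaged': 3 records × 4 = 12
  'used': 3 records × 5 = 15
  'new': 1 records × 9 = 9
  'refurbished': 2 records × 10 = 20
Step 3: Sum all mapped values = 56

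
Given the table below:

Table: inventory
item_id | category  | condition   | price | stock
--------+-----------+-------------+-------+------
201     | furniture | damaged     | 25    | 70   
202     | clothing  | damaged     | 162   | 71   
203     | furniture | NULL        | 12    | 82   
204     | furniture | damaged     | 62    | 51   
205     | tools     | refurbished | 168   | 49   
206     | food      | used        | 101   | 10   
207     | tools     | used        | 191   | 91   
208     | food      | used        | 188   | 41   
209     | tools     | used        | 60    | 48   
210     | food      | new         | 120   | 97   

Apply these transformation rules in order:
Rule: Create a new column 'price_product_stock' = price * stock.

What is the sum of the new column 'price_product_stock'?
66249

Step 1: For each record, compute price * stock
Example calculations:
  25 * 70 = 1750
  162 * 71 = 11502
  12 * 82 = 984
  ...
Step 2: Sum all derived values
Step 3: Total = 66249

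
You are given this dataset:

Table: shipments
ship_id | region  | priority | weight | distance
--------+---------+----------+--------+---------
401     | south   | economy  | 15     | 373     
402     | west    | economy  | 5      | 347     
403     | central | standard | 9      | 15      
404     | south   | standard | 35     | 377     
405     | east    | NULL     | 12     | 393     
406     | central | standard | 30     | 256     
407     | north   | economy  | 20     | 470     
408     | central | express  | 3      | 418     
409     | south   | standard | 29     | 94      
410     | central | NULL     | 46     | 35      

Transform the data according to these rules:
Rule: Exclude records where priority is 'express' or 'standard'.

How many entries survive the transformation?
5

Step 1: Count records to exclude
  - 1 (express) + 4 (standard) = 5 records
Step 2: Total records: 10
Step 3: Remaining = 10 - 5 = 5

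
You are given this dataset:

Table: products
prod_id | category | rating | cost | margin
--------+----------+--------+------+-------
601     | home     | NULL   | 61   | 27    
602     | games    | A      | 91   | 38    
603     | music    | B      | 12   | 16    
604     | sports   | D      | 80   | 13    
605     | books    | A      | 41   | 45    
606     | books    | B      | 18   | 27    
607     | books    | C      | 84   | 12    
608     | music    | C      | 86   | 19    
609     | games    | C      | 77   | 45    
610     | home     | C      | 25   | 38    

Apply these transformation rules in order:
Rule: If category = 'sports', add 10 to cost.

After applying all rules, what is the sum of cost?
585

Step 1: Count records where category = 'sports': 1
Step 2: Total bonus added: 1 × 10 = 10
Step 3: Original sum of cost: 575
Step 4: Final sum = 575 + 10 = 585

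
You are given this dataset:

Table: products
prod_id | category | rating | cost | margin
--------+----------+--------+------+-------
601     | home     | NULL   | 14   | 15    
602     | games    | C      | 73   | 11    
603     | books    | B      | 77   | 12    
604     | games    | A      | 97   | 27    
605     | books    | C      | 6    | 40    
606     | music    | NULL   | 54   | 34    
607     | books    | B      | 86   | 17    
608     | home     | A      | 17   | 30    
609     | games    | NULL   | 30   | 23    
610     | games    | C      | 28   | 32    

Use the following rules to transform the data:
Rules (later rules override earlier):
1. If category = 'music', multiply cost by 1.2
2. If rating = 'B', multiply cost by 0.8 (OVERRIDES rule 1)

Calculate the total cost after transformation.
460.2

Step 1: Rule 2 takes priority for records with rating = 'B'
  - 2 records: 163 × 0.8 = 130.4
Step 2: Rule 1 applies to remaining records with category = 'music'
  - 1 records: 54 × 1.2 = 64.8
Step 3: Other records unchanged: 265
Step 4: Final sum = 130.4 + 64.8 + 265 = 460.2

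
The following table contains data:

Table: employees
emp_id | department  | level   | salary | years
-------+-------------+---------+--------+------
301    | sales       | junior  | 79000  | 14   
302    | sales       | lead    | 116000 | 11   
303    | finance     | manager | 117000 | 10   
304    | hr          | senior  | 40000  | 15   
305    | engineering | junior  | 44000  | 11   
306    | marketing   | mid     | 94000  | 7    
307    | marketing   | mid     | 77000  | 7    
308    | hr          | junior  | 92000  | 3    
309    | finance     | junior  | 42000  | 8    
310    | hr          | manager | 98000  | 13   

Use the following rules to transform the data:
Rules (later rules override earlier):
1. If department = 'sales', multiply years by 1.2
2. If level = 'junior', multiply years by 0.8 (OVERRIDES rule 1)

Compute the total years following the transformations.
94.0

Step 1: Rule 2 takes priority for records with level = 'junior'
  - 4 records: 36 × 0.8 = 28.8
Step 2: Rule 1 applies to remaining records with department = 'sales'
  - 1 records: 11 × 1.2 = 13.2
Step 3: Other records unchanged: 52
Step 4: Final sum = 28.8 + 13.2 + 52 = 94.0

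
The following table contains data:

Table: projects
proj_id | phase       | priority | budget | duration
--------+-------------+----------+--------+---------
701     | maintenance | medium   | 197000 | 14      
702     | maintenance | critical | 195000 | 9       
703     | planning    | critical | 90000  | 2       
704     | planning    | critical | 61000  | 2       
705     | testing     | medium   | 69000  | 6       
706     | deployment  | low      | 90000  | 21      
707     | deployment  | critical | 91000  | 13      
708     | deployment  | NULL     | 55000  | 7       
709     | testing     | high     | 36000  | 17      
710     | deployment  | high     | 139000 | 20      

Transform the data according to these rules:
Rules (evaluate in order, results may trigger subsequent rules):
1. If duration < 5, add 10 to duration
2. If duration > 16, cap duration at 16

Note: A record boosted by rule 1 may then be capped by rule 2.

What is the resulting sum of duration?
121

Step 1: Apply rule 1 to records with duration < 5
  - 2 records get bonus of 10
  - Of these, 0 records then exceed 16 and get capped
Step 2: Apply rule 2 to records with duration > 16
  - 3 records (original) are capped
Step 3: Calculate final sum = 121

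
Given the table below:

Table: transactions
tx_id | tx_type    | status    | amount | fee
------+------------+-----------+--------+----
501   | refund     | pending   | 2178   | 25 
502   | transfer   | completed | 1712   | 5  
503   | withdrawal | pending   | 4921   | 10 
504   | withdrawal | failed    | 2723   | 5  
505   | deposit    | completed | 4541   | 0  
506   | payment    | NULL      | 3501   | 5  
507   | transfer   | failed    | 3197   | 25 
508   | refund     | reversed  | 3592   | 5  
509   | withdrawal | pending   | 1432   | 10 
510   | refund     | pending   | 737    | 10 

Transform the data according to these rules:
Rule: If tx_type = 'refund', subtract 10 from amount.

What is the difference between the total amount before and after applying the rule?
30

Step 1: Original sum of amount = 28534
Step 2: 3 records have tx_type = 'refund'
Step 3: Each affected record changes by -10
Step 4: Total change = 3 × -10 = -30
Step 5: New sum = 28534 + -30 = 28504
Step 6: Difference = |28504 - 28534| = 30
        (Sum decreased by 30)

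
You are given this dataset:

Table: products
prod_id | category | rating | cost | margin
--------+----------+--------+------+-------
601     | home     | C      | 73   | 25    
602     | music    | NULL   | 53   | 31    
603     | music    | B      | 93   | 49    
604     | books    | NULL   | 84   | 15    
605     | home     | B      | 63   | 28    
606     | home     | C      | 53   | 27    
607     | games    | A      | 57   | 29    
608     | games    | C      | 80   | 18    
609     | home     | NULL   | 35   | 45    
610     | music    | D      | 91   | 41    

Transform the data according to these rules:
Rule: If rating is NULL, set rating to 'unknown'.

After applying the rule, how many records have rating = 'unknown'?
3

Step 1: Count records where rating IS NULL
Step 2: Found 3 records with NULL rating
Step 3: These records will have rating set to 'unknown'
Step 4: Records already having rating = 'unknown': 0
Step 5: Answer: 3 + 0 = 3 records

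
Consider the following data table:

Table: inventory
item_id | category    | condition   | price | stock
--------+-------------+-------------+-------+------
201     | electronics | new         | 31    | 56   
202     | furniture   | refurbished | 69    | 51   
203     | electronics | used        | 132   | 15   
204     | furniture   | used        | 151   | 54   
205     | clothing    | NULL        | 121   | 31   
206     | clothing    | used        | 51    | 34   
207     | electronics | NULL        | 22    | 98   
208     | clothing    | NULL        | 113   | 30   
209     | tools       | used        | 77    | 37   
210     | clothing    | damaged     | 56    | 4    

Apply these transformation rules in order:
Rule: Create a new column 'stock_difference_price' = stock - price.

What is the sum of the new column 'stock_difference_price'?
-413

Step 1: For each record, compute stock - price
Example calculations:
  56 - 31 = 25
  51 - 69 = -18
  15 - 132 = -117
  ...
Step 2: Sum all derived values
Step 3: Total = -413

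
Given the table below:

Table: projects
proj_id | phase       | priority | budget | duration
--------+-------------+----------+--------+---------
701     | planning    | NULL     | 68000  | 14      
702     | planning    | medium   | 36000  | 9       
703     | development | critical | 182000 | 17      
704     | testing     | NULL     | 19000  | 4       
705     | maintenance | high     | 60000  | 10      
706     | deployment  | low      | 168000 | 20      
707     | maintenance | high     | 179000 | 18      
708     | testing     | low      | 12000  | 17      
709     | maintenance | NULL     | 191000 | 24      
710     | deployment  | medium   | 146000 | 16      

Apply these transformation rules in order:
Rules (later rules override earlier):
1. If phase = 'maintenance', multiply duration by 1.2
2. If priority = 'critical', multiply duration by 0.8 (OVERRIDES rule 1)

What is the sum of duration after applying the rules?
156.0

Step 1: Rule 2 takes priority for records with priority = 'critical'
  - 1 records: 17 × 0.8 = 13.6
Step 2: Rule 1 applies to remaining records with phase = 'maintenance'
  - 3 records: 52 × 1.2 = 62.4
Step 3: Other records unchanged: 80
Step 4: Final sum = 13.6 + 62.4 + 80 = 156.0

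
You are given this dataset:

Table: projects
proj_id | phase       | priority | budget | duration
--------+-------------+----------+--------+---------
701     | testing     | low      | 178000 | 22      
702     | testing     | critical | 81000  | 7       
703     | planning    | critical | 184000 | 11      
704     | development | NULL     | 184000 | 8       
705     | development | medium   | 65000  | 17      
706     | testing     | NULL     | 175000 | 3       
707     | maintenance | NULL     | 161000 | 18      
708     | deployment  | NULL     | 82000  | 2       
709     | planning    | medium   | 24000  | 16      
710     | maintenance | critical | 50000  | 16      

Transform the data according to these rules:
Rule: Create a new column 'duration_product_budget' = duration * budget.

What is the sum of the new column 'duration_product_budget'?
13855000

Step 1: For each record, compute duration * budget
Example calculations:
  22 * 178000 = 3916000
  7 * 81000 = 567000
  11 * 184000 = 2024000
  ...
Step 2: Sum all derived values
Step 3: Total = 13855000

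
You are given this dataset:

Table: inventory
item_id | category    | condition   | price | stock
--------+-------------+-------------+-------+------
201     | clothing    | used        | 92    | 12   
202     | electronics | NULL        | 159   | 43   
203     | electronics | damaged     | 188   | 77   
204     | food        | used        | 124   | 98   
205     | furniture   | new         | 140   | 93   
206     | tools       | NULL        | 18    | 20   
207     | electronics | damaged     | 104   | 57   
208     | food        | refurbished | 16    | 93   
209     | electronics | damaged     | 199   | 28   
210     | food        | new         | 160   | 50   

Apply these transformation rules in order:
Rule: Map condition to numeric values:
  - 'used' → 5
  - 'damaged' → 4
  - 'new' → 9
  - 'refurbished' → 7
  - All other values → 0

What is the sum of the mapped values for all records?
47

Step 1: Apply mapping to each record
Step 2: Count by status:
  'used': 2 records × 5 = 10
  'damaged': 3 records × 4 = 12
  'new': 2 records × 9 = 18
  'refurbished': 1 records × 7 = 7
Step 3: Sum all mapped values = 47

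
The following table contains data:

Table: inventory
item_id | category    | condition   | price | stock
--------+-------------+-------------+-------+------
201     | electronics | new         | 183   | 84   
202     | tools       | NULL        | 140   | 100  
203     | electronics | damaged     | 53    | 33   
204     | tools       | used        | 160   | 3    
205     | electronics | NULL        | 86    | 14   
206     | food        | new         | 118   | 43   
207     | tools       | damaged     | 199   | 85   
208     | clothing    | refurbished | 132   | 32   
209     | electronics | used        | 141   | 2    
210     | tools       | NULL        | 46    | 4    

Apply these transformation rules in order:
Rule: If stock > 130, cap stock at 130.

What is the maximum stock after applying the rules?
100

Step 1: Original maximum stock = 100
Step 2: Check cap of 130 against maximum
Step 3: No records exceed the cap (max 100 <= cap 130), so no capping applies
Step 4: Maximum after transformation = 100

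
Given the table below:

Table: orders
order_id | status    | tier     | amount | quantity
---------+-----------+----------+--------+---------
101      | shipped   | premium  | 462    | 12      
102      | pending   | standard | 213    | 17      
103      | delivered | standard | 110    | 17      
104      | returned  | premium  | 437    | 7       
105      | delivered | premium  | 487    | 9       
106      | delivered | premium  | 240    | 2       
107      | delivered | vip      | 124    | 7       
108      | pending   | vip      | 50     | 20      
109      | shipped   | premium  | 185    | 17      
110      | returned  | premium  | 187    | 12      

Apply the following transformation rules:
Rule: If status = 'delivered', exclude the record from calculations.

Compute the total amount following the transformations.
1534

Step 1: Identify records where status = 'delivered'
Step 2: The excluded records sum to 961
Step 3: Original total amount = 2495
Step 4: Remaining total = 2495 - 961 = 1534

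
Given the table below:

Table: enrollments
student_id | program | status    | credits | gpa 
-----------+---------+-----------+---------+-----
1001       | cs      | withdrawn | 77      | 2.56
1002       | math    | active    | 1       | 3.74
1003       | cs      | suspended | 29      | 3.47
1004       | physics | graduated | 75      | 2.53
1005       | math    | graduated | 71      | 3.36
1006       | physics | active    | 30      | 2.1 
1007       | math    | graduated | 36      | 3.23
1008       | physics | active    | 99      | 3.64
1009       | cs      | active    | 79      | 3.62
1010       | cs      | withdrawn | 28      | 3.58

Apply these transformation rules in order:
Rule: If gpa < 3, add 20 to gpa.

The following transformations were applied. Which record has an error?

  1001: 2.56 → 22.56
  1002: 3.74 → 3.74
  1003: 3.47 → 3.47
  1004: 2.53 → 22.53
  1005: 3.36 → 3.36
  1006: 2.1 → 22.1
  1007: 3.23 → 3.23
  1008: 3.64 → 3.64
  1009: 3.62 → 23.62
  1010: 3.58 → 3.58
Record 1009 has an error. The correct transformed value should be 3.62, not 23.62.

Step 1: Check each record against the rule
Step 2: Record 1009 has gpa = 3.62
Step 3: Since 3.62 >= 3, the bonus should not have been applied
Step 4: Correct value = 3.62, but claimed value = 23.62
Conclusion: Record 1009 has the error.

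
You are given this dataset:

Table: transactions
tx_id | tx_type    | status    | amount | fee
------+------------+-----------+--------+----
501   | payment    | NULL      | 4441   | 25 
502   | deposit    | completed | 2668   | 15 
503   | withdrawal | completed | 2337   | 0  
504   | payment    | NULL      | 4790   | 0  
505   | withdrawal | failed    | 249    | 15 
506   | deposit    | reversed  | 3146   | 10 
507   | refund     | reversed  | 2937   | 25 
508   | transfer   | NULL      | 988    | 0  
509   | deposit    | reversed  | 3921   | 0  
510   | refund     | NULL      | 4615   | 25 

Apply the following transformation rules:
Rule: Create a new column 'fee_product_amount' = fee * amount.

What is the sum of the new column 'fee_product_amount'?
375040

Step 1: For each record, compute fee * amount
Example calculations:
  25 * 4441 = 111025
  15 * 2668 = 40020
  0 * 2337 = 0
  ...
Step 2: Sum all derived values
Step 3: Total = 375040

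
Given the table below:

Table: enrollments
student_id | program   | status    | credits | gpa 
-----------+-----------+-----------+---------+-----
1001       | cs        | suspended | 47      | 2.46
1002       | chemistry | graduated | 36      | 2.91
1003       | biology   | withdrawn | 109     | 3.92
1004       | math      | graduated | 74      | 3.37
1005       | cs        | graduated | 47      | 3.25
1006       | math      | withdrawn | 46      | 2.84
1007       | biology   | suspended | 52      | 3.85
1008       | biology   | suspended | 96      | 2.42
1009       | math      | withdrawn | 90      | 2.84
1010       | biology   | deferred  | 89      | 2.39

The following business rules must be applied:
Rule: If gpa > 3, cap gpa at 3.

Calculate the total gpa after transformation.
27.86

Step 1: 4 records have gpa > 3
Step 2: These records originally summed to 14.39
Step 3: After capping: 4 × 3 = 12
Step 4: Unaffected records sum: 15.86
Step 5: Final sum = 12 + 15.86 = 27.86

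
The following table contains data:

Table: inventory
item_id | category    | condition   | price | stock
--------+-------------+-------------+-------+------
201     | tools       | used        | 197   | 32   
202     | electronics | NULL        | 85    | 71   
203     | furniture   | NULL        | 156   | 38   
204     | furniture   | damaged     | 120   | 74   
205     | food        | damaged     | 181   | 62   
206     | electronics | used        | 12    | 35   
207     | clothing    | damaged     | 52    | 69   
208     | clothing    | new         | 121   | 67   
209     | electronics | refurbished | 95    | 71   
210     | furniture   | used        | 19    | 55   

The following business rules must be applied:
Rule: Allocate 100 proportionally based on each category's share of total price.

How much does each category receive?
clothing: 16.67, electronics: 18.5, food: 17.44, furniture: 28.42, tools: 18.98

Step 1: Calculate total price = 1038
Step 2: Calculate each category's proportion:
  clothing: 173/1038 = 16.67% → 16.67
  electronics: 192/1038 = 18.50% → 18.5
  food: 181/1038 = 17.44% → 17.44
  furniture: 295/1038 = 28.42% → 28.42
  tools: 197/1038 = 18.98% → 18.98
Step 3: Verify: sum of allocations ≈ 100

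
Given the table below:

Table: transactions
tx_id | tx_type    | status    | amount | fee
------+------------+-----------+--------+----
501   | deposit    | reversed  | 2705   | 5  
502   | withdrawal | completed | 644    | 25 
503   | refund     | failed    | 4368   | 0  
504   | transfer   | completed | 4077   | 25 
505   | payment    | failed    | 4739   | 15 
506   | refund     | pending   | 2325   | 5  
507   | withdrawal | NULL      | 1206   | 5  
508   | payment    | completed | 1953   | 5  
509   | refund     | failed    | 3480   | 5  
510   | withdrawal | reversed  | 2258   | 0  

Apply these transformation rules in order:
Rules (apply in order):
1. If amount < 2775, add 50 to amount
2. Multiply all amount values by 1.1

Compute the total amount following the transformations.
30860.5

Step 1: Apply Rule 1 - Add 50 to records with amount < 2775
  - 6 records affected: 11091 + (6 × 50) = 11391
  - Unaffected records: 16664
  - Sum after Rule 1: 28055
Step 2: Apply Rule 2 - Multiply all by 1.1
  - 28055 × 1.1 = 30860.5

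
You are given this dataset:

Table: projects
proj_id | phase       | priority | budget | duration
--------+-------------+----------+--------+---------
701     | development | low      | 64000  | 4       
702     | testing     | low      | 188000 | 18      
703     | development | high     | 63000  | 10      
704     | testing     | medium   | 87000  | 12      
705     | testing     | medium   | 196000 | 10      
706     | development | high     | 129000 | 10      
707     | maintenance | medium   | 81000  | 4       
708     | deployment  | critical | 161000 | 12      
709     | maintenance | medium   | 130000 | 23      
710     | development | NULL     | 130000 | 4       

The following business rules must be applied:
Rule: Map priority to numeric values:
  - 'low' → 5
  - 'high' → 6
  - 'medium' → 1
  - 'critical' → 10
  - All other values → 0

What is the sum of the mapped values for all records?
36

Step 1: Apply mapping to each record
Step 2: Count by status:
  'low': 2 records × 5 = 10
  'high': 2 records × 6 = 12
  'medium': 4 records × 1 = 4
  'critical': 1 records × 10 = 10
Step 3: Sum all mapped values = 36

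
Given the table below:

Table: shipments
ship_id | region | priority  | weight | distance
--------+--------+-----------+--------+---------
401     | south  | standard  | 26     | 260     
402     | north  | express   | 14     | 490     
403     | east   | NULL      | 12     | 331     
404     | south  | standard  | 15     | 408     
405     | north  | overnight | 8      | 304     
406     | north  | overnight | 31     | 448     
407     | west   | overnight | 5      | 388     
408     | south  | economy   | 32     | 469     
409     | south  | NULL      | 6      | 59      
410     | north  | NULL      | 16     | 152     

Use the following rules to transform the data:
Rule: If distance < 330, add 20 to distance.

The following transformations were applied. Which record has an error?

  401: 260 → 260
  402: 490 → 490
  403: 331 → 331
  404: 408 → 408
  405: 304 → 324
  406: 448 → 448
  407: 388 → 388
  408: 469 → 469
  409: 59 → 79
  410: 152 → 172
Record 401 has an error. The correct transformed value should be 280, not 260.

Step 1: Check each record against the rule
Step 2: Record 401 has distance = 260
Step 3: Since 260 < 330, the bonus should have been applied
Step 4: Correct value = 280, but claimed value = 260
Conclusion: Record 401 has the error.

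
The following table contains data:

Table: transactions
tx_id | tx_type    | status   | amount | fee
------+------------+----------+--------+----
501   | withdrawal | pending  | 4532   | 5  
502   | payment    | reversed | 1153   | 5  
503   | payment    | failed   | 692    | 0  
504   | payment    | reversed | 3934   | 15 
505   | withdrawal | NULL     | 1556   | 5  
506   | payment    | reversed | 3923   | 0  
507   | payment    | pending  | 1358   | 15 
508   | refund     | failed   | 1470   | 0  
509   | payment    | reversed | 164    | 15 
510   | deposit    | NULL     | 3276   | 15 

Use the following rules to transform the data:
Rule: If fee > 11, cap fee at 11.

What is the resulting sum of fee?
59

Step 1: 4 records have fee > 11
Step 2: These records originally summed to 60
Step 3: After capping: 4 × 11 = 44
Step 4: Unaffected records sum: 15
Step 5: Final sum = 44 + 15 = 59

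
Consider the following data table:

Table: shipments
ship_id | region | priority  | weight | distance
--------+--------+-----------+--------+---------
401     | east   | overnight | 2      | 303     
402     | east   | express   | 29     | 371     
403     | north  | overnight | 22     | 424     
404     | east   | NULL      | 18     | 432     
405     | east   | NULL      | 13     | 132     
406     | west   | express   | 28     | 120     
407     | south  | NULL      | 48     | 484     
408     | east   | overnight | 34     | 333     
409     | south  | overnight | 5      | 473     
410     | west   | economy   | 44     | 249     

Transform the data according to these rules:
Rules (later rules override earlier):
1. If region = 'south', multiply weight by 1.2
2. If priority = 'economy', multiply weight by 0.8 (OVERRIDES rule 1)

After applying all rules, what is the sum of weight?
244.8

Step 1: Rule 2 takes priority for records with priority = 'economy'
  - 1 records: 44 × 0.8 = 35.2
Step 2: Rule 1 applies to remaining records with region = 'south'
  - 2 records: 53 × 1.2 = 63.6
Step 3: Other records unchanged: 146
Step 4: Final sum = 35.2 + 63.6 + 146 = 244.8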